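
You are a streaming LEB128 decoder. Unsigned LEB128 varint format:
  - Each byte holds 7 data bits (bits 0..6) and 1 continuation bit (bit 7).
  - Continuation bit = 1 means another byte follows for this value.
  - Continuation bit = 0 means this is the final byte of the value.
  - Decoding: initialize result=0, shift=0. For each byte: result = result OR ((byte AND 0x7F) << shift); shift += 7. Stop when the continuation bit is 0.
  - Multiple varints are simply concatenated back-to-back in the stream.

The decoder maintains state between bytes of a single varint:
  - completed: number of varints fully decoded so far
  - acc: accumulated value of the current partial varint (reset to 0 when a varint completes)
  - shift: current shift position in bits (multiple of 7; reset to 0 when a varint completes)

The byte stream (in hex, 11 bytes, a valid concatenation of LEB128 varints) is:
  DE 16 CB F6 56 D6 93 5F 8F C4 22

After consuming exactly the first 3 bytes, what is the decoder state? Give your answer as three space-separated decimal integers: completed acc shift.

byte[0]=0xDE cont=1 payload=0x5E: acc |= 94<<0 -> completed=0 acc=94 shift=7
byte[1]=0x16 cont=0 payload=0x16: varint #1 complete (value=2910); reset -> completed=1 acc=0 shift=0
byte[2]=0xCB cont=1 payload=0x4B: acc |= 75<<0 -> completed=1 acc=75 shift=7

Answer: 1 75 7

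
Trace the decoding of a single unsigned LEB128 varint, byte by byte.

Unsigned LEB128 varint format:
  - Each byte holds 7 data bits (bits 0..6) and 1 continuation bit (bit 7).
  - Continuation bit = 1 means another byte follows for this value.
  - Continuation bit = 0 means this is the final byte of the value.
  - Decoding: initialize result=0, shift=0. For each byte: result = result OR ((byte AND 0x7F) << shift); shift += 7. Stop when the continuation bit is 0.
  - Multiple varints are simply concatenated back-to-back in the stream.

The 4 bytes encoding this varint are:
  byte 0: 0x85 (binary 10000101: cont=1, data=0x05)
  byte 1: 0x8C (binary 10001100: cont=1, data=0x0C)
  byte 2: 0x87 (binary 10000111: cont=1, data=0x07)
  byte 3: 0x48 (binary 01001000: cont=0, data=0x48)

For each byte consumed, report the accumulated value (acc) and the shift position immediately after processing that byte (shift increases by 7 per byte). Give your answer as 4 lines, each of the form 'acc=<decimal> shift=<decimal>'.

Answer: acc=5 shift=7
acc=1541 shift=14
acc=116229 shift=21
acc=151111173 shift=28

Derivation:
byte 0=0x85: payload=0x05=5, contrib = 5<<0 = 5; acc -> 5, shift -> 7
byte 1=0x8C: payload=0x0C=12, contrib = 12<<7 = 1536; acc -> 1541, shift -> 14
byte 2=0x87: payload=0x07=7, contrib = 7<<14 = 114688; acc -> 116229, shift -> 21
byte 3=0x48: payload=0x48=72, contrib = 72<<21 = 150994944; acc -> 151111173, shift -> 28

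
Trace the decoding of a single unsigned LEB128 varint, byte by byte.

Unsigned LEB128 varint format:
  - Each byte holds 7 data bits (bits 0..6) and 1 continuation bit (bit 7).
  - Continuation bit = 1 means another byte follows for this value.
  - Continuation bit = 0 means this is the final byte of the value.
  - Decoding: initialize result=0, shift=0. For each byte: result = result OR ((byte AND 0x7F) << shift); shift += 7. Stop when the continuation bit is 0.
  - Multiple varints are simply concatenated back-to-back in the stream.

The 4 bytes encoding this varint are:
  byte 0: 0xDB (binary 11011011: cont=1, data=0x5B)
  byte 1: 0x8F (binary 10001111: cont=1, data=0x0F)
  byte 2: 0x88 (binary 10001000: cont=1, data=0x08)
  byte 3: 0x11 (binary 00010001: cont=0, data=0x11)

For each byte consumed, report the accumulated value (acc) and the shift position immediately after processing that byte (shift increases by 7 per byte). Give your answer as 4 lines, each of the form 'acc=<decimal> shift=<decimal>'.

byte 0=0xDB: payload=0x5B=91, contrib = 91<<0 = 91; acc -> 91, shift -> 7
byte 1=0x8F: payload=0x0F=15, contrib = 15<<7 = 1920; acc -> 2011, shift -> 14
byte 2=0x88: payload=0x08=8, contrib = 8<<14 = 131072; acc -> 133083, shift -> 21
byte 3=0x11: payload=0x11=17, contrib = 17<<21 = 35651584; acc -> 35784667, shift -> 28

Answer: acc=91 shift=7
acc=2011 shift=14
acc=133083 shift=21
acc=35784667 shift=28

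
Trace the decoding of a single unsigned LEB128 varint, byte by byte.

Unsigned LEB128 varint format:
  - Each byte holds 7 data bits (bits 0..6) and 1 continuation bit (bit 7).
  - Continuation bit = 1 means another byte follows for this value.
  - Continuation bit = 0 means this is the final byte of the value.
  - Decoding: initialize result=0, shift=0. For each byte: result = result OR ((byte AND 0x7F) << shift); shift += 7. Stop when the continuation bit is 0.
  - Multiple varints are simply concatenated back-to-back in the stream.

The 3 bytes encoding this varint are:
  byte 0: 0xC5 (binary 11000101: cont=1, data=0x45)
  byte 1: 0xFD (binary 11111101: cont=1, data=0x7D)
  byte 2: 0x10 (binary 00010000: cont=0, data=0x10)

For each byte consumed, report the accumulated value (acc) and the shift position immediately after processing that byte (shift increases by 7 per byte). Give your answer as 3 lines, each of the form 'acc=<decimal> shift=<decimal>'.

Answer: acc=69 shift=7
acc=16069 shift=14
acc=278213 shift=21

Derivation:
byte 0=0xC5: payload=0x45=69, contrib = 69<<0 = 69; acc -> 69, shift -> 7
byte 1=0xFD: payload=0x7D=125, contrib = 125<<7 = 16000; acc -> 16069, shift -> 14
byte 2=0x10: payload=0x10=16, contrib = 16<<14 = 262144; acc -> 278213, shift -> 21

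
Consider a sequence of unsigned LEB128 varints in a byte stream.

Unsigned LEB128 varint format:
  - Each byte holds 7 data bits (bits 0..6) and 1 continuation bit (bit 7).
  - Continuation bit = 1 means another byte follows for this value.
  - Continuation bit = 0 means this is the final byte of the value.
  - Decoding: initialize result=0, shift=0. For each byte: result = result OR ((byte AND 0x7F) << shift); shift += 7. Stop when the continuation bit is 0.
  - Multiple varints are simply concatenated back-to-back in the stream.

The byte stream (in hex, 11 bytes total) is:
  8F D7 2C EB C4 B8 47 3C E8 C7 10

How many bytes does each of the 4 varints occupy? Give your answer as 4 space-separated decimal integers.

  byte[0]=0x8F cont=1 payload=0x0F=15: acc |= 15<<0 -> acc=15 shift=7
  byte[1]=0xD7 cont=1 payload=0x57=87: acc |= 87<<7 -> acc=11151 shift=14
  byte[2]=0x2C cont=0 payload=0x2C=44: acc |= 44<<14 -> acc=732047 shift=21 [end]
Varint 1: bytes[0:3] = 8F D7 2C -> value 732047 (3 byte(s))
  byte[3]=0xEB cont=1 payload=0x6B=107: acc |= 107<<0 -> acc=107 shift=7
  byte[4]=0xC4 cont=1 payload=0x44=68: acc |= 68<<7 -> acc=8811 shift=14
  byte[5]=0xB8 cont=1 payload=0x38=56: acc |= 56<<14 -> acc=926315 shift=21
  byte[6]=0x47 cont=0 payload=0x47=71: acc |= 71<<21 -> acc=149824107 shift=28 [end]
Varint 2: bytes[3:7] = EB C4 B8 47 -> value 149824107 (4 byte(s))
  byte[7]=0x3C cont=0 payload=0x3C=60: acc |= 60<<0 -> acc=60 shift=7 [end]
Varint 3: bytes[7:8] = 3C -> value 60 (1 byte(s))
  byte[8]=0xE8 cont=1 payload=0x68=104: acc |= 104<<0 -> acc=104 shift=7
  byte[9]=0xC7 cont=1 payload=0x47=71: acc |= 71<<7 -> acc=9192 shift=14
  byte[10]=0x10 cont=0 payload=0x10=16: acc |= 16<<14 -> acc=271336 shift=21 [end]
Varint 4: bytes[8:11] = E8 C7 10 -> value 271336 (3 byte(s))

Answer: 3 4 1 3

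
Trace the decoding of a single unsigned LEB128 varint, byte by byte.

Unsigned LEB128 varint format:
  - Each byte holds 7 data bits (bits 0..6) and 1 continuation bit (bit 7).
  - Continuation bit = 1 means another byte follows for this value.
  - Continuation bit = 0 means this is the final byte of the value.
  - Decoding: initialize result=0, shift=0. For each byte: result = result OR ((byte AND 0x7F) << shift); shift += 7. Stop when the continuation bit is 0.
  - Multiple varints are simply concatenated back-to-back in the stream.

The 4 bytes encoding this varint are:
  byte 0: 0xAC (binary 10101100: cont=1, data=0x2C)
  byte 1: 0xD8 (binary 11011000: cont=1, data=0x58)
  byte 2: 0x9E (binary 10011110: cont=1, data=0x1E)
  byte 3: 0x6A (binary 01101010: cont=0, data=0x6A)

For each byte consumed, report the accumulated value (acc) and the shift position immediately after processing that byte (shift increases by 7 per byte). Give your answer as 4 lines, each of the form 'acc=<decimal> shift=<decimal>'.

byte 0=0xAC: payload=0x2C=44, contrib = 44<<0 = 44; acc -> 44, shift -> 7
byte 1=0xD8: payload=0x58=88, contrib = 88<<7 = 11264; acc -> 11308, shift -> 14
byte 2=0x9E: payload=0x1E=30, contrib = 30<<14 = 491520; acc -> 502828, shift -> 21
byte 3=0x6A: payload=0x6A=106, contrib = 106<<21 = 222298112; acc -> 222800940, shift -> 28

Answer: acc=44 shift=7
acc=11308 shift=14
acc=502828 shift=21
acc=222800940 shift=28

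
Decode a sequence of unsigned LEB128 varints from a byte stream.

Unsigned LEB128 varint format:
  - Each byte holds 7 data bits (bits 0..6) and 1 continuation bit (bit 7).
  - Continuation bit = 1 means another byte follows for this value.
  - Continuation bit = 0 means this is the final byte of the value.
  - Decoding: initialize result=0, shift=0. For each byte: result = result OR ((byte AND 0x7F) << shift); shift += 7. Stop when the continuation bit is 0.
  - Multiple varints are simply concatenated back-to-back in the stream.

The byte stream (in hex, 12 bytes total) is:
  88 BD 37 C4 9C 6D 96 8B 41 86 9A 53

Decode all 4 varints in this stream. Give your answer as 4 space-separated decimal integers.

  byte[0]=0x88 cont=1 payload=0x08=8: acc |= 8<<0 -> acc=8 shift=7
  byte[1]=0xBD cont=1 payload=0x3D=61: acc |= 61<<7 -> acc=7816 shift=14
  byte[2]=0x37 cont=0 payload=0x37=55: acc |= 55<<14 -> acc=908936 shift=21 [end]
Varint 1: bytes[0:3] = 88 BD 37 -> value 908936 (3 byte(s))
  byte[3]=0xC4 cont=1 payload=0x44=68: acc |= 68<<0 -> acc=68 shift=7
  byte[4]=0x9C cont=1 payload=0x1C=28: acc |= 28<<7 -> acc=3652 shift=14
  byte[5]=0x6D cont=0 payload=0x6D=109: acc |= 109<<14 -> acc=1789508 shift=21 [end]
Varint 2: bytes[3:6] = C4 9C 6D -> value 1789508 (3 byte(s))
  byte[6]=0x96 cont=1 payload=0x16=22: acc |= 22<<0 -> acc=22 shift=7
  byte[7]=0x8B cont=1 payload=0x0B=11: acc |= 11<<7 -> acc=1430 shift=14
  byte[8]=0x41 cont=0 payload=0x41=65: acc |= 65<<14 -> acc=1066390 shift=21 [end]
Varint 3: bytes[6:9] = 96 8B 41 -> value 1066390 (3 byte(s))
  byte[9]=0x86 cont=1 payload=0x06=6: acc |= 6<<0 -> acc=6 shift=7
  byte[10]=0x9A cont=1 payload=0x1A=26: acc |= 26<<7 -> acc=3334 shift=14
  byte[11]=0x53 cont=0 payload=0x53=83: acc |= 83<<14 -> acc=1363206 shift=21 [end]
Varint 4: bytes[9:12] = 86 9A 53 -> value 1363206 (3 byte(s))

Answer: 908936 1789508 1066390 1363206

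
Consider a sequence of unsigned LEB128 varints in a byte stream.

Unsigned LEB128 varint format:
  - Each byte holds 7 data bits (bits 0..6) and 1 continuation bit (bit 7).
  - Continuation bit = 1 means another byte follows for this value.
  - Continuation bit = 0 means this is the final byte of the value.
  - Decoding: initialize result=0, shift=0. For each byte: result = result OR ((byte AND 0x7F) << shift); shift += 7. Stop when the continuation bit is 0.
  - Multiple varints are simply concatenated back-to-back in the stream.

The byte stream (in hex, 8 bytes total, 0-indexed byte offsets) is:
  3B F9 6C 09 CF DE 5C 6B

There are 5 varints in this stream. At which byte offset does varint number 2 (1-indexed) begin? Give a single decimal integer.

Answer: 1

Derivation:
  byte[0]=0x3B cont=0 payload=0x3B=59: acc |= 59<<0 -> acc=59 shift=7 [end]
Varint 1: bytes[0:1] = 3B -> value 59 (1 byte(s))
  byte[1]=0xF9 cont=1 payload=0x79=121: acc |= 121<<0 -> acc=121 shift=7
  byte[2]=0x6C cont=0 payload=0x6C=108: acc |= 108<<7 -> acc=13945 shift=14 [end]
Varint 2: bytes[1:3] = F9 6C -> value 13945 (2 byte(s))
  byte[3]=0x09 cont=0 payload=0x09=9: acc |= 9<<0 -> acc=9 shift=7 [end]
Varint 3: bytes[3:4] = 09 -> value 9 (1 byte(s))
  byte[4]=0xCF cont=1 payload=0x4F=79: acc |= 79<<0 -> acc=79 shift=7
  byte[5]=0xDE cont=1 payload=0x5E=94: acc |= 94<<7 -> acc=12111 shift=14
  byte[6]=0x5C cont=0 payload=0x5C=92: acc |= 92<<14 -> acc=1519439 shift=21 [end]
Varint 4: bytes[4:7] = CF DE 5C -> value 1519439 (3 byte(s))
  byte[7]=0x6B cont=0 payload=0x6B=107: acc |= 107<<0 -> acc=107 shift=7 [end]
Varint 5: bytes[7:8] = 6B -> value 107 (1 byte(s))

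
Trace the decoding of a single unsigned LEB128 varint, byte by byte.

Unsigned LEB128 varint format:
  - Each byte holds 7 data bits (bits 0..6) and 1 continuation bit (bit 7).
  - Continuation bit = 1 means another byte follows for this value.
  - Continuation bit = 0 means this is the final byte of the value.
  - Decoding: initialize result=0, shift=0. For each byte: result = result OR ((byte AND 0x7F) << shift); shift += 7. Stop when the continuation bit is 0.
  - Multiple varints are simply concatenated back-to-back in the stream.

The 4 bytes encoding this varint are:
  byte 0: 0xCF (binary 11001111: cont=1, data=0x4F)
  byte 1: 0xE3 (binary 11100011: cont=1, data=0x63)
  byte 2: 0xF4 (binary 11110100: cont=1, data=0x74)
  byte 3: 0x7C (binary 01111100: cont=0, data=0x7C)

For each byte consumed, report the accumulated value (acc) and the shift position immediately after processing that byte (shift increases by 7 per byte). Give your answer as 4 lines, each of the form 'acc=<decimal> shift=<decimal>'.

Answer: acc=79 shift=7
acc=12751 shift=14
acc=1913295 shift=21
acc=261960143 shift=28

Derivation:
byte 0=0xCF: payload=0x4F=79, contrib = 79<<0 = 79; acc -> 79, shift -> 7
byte 1=0xE3: payload=0x63=99, contrib = 99<<7 = 12672; acc -> 12751, shift -> 14
byte 2=0xF4: payload=0x74=116, contrib = 116<<14 = 1900544; acc -> 1913295, shift -> 21
byte 3=0x7C: payload=0x7C=124, contrib = 124<<21 = 260046848; acc -> 261960143, shift -> 28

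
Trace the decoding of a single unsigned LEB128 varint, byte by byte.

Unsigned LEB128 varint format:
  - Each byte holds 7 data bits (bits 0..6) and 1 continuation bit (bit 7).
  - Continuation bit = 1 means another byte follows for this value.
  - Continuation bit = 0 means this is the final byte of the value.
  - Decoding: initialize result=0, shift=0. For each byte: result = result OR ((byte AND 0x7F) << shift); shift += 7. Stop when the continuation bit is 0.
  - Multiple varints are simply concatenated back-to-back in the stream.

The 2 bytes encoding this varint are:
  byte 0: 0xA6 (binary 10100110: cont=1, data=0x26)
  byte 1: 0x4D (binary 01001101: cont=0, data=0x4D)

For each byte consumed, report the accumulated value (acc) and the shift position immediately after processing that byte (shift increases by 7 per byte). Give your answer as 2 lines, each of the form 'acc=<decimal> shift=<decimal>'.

Answer: acc=38 shift=7
acc=9894 shift=14

Derivation:
byte 0=0xA6: payload=0x26=38, contrib = 38<<0 = 38; acc -> 38, shift -> 7
byte 1=0x4D: payload=0x4D=77, contrib = 77<<7 = 9856; acc -> 9894, shift -> 14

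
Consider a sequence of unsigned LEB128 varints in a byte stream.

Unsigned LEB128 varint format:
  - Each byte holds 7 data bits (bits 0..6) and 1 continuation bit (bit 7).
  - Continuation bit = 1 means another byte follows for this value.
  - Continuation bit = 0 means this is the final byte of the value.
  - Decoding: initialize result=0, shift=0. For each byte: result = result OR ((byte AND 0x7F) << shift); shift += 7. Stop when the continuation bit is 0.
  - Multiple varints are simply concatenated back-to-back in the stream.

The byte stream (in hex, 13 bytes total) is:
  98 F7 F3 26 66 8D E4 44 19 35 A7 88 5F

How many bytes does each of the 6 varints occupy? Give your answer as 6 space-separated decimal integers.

Answer: 4 1 3 1 1 3

Derivation:
  byte[0]=0x98 cont=1 payload=0x18=24: acc |= 24<<0 -> acc=24 shift=7
  byte[1]=0xF7 cont=1 payload=0x77=119: acc |= 119<<7 -> acc=15256 shift=14
  byte[2]=0xF3 cont=1 payload=0x73=115: acc |= 115<<14 -> acc=1899416 shift=21
  byte[3]=0x26 cont=0 payload=0x26=38: acc |= 38<<21 -> acc=81591192 shift=28 [end]
Varint 1: bytes[0:4] = 98 F7 F3 26 -> value 81591192 (4 byte(s))
  byte[4]=0x66 cont=0 payload=0x66=102: acc |= 102<<0 -> acc=102 shift=7 [end]
Varint 2: bytes[4:5] = 66 -> value 102 (1 byte(s))
  byte[5]=0x8D cont=1 payload=0x0D=13: acc |= 13<<0 -> acc=13 shift=7
  byte[6]=0xE4 cont=1 payload=0x64=100: acc |= 100<<7 -> acc=12813 shift=14
  byte[7]=0x44 cont=0 payload=0x44=68: acc |= 68<<14 -> acc=1126925 shift=21 [end]
Varint 3: bytes[5:8] = 8D E4 44 -> value 1126925 (3 byte(s))
  byte[8]=0x19 cont=0 payload=0x19=25: acc |= 25<<0 -> acc=25 shift=7 [end]
Varint 4: bytes[8:9] = 19 -> value 25 (1 byte(s))
  byte[9]=0x35 cont=0 payload=0x35=53: acc |= 53<<0 -> acc=53 shift=7 [end]
Varint 5: bytes[9:10] = 35 -> value 53 (1 byte(s))
  byte[10]=0xA7 cont=1 payload=0x27=39: acc |= 39<<0 -> acc=39 shift=7
  byte[11]=0x88 cont=1 payload=0x08=8: acc |= 8<<7 -> acc=1063 shift=14
  byte[12]=0x5F cont=0 payload=0x5F=95: acc |= 95<<14 -> acc=1557543 shift=21 [end]
Varint 6: bytes[10:13] = A7 88 5F -> value 1557543 (3 byte(s))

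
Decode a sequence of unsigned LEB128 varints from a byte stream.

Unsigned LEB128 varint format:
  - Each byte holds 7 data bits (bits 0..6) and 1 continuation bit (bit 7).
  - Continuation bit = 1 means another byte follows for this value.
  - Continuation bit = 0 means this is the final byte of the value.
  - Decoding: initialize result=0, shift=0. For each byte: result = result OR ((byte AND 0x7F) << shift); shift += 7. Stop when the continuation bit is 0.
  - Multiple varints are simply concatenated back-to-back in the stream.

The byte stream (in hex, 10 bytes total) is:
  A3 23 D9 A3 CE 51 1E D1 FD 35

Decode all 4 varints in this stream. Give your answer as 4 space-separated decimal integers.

  byte[0]=0xA3 cont=1 payload=0x23=35: acc |= 35<<0 -> acc=35 shift=7
  byte[1]=0x23 cont=0 payload=0x23=35: acc |= 35<<7 -> acc=4515 shift=14 [end]
Varint 1: bytes[0:2] = A3 23 -> value 4515 (2 byte(s))
  byte[2]=0xD9 cont=1 payload=0x59=89: acc |= 89<<0 -> acc=89 shift=7
  byte[3]=0xA3 cont=1 payload=0x23=35: acc |= 35<<7 -> acc=4569 shift=14
  byte[4]=0xCE cont=1 payload=0x4E=78: acc |= 78<<14 -> acc=1282521 shift=21
  byte[5]=0x51 cont=0 payload=0x51=81: acc |= 81<<21 -> acc=171151833 shift=28 [end]
Varint 2: bytes[2:6] = D9 A3 CE 51 -> value 171151833 (4 byte(s))
  byte[6]=0x1E cont=0 payload=0x1E=30: acc |= 30<<0 -> acc=30 shift=7 [end]
Varint 3: bytes[6:7] = 1E -> value 30 (1 byte(s))
  byte[7]=0xD1 cont=1 payload=0x51=81: acc |= 81<<0 -> acc=81 shift=7
  byte[8]=0xFD cont=1 payload=0x7D=125: acc |= 125<<7 -> acc=16081 shift=14
  byte[9]=0x35 cont=0 payload=0x35=53: acc |= 53<<14 -> acc=884433 shift=21 [end]
Varint 4: bytes[7:10] = D1 FD 35 -> value 884433 (3 byte(s))

Answer: 4515 171151833 30 884433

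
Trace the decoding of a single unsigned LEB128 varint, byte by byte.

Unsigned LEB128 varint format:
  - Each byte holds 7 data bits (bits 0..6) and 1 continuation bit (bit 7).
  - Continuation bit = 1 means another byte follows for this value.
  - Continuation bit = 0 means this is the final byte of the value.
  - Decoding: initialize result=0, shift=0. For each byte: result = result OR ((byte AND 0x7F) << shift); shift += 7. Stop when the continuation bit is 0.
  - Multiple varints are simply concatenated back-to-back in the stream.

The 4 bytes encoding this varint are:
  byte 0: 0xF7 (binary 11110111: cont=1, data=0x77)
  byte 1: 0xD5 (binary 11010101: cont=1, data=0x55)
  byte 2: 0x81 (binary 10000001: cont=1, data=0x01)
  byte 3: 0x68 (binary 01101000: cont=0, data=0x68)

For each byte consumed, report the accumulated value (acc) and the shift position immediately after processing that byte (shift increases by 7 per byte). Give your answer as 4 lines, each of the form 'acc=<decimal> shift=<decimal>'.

Answer: acc=119 shift=7
acc=10999 shift=14
acc=27383 shift=21
acc=218131191 shift=28

Derivation:
byte 0=0xF7: payload=0x77=119, contrib = 119<<0 = 119; acc -> 119, shift -> 7
byte 1=0xD5: payload=0x55=85, contrib = 85<<7 = 10880; acc -> 10999, shift -> 14
byte 2=0x81: payload=0x01=1, contrib = 1<<14 = 16384; acc -> 27383, shift -> 21
byte 3=0x68: payload=0x68=104, contrib = 104<<21 = 218103808; acc -> 218131191, shift -> 28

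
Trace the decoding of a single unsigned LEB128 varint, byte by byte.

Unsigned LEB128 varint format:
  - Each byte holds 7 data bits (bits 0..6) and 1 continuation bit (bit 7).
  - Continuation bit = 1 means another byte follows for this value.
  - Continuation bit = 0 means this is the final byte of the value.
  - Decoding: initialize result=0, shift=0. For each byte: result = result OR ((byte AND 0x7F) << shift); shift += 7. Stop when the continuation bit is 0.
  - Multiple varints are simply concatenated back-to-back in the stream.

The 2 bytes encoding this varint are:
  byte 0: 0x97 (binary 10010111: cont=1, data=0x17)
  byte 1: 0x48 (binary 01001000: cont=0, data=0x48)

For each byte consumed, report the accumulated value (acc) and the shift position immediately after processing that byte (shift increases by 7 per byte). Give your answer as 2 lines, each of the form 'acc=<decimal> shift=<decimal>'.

Answer: acc=23 shift=7
acc=9239 shift=14

Derivation:
byte 0=0x97: payload=0x17=23, contrib = 23<<0 = 23; acc -> 23, shift -> 7
byte 1=0x48: payload=0x48=72, contrib = 72<<7 = 9216; acc -> 9239, shift -> 14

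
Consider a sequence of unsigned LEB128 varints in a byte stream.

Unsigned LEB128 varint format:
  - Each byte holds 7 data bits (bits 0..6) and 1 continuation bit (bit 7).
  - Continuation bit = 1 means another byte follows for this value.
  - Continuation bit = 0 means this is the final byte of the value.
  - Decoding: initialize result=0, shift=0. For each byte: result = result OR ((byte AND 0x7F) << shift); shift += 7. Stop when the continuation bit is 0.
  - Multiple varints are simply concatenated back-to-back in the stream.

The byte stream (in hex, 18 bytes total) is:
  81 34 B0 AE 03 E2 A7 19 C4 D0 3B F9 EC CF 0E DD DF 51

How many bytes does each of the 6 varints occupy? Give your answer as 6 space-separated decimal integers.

Answer: 2 3 3 3 4 3

Derivation:
  byte[0]=0x81 cont=1 payload=0x01=1: acc |= 1<<0 -> acc=1 shift=7
  byte[1]=0x34 cont=0 payload=0x34=52: acc |= 52<<7 -> acc=6657 shift=14 [end]
Varint 1: bytes[0:2] = 81 34 -> value 6657 (2 byte(s))
  byte[2]=0xB0 cont=1 payload=0x30=48: acc |= 48<<0 -> acc=48 shift=7
  byte[3]=0xAE cont=1 payload=0x2E=46: acc |= 46<<7 -> acc=5936 shift=14
  byte[4]=0x03 cont=0 payload=0x03=3: acc |= 3<<14 -> acc=55088 shift=21 [end]
Varint 2: bytes[2:5] = B0 AE 03 -> value 55088 (3 byte(s))
  byte[5]=0xE2 cont=1 payload=0x62=98: acc |= 98<<0 -> acc=98 shift=7
  byte[6]=0xA7 cont=1 payload=0x27=39: acc |= 39<<7 -> acc=5090 shift=14
  byte[7]=0x19 cont=0 payload=0x19=25: acc |= 25<<14 -> acc=414690 shift=21 [end]
Varint 3: bytes[5:8] = E2 A7 19 -> value 414690 (3 byte(s))
  byte[8]=0xC4 cont=1 payload=0x44=68: acc |= 68<<0 -> acc=68 shift=7
  byte[9]=0xD0 cont=1 payload=0x50=80: acc |= 80<<7 -> acc=10308 shift=14
  byte[10]=0x3B cont=0 payload=0x3B=59: acc |= 59<<14 -> acc=976964 shift=21 [end]
Varint 4: bytes[8:11] = C4 D0 3B -> value 976964 (3 byte(s))
  byte[11]=0xF9 cont=1 payload=0x79=121: acc |= 121<<0 -> acc=121 shift=7
  byte[12]=0xEC cont=1 payload=0x6C=108: acc |= 108<<7 -> acc=13945 shift=14
  byte[13]=0xCF cont=1 payload=0x4F=79: acc |= 79<<14 -> acc=1308281 shift=21
  byte[14]=0x0E cont=0 payload=0x0E=14: acc |= 14<<21 -> acc=30668409 shift=28 [end]
Varint 5: bytes[11:15] = F9 EC CF 0E -> value 30668409 (4 byte(s))
  byte[15]=0xDD cont=1 payload=0x5D=93: acc |= 93<<0 -> acc=93 shift=7
  byte[16]=0xDF cont=1 payload=0x5F=95: acc |= 95<<7 -> acc=12253 shift=14
  byte[17]=0x51 cont=0 payload=0x51=81: acc |= 81<<14 -> acc=1339357 shift=21 [end]
Varint 6: bytes[15:18] = DD DF 51 -> value 1339357 (3 byte(s))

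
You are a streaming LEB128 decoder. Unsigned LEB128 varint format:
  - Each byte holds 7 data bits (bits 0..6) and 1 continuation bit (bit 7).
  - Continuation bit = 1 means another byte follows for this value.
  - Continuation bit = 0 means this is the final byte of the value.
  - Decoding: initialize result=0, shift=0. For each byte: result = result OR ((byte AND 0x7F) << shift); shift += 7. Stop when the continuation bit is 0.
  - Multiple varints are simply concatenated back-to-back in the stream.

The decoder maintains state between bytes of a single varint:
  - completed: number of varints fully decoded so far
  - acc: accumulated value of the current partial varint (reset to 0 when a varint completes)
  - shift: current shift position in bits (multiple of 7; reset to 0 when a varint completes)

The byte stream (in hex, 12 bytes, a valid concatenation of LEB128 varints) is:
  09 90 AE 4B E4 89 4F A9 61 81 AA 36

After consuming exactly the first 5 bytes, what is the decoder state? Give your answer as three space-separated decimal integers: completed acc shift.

Answer: 2 100 7

Derivation:
byte[0]=0x09 cont=0 payload=0x09: varint #1 complete (value=9); reset -> completed=1 acc=0 shift=0
byte[1]=0x90 cont=1 payload=0x10: acc |= 16<<0 -> completed=1 acc=16 shift=7
byte[2]=0xAE cont=1 payload=0x2E: acc |= 46<<7 -> completed=1 acc=5904 shift=14
byte[3]=0x4B cont=0 payload=0x4B: varint #2 complete (value=1234704); reset -> completed=2 acc=0 shift=0
byte[4]=0xE4 cont=1 payload=0x64: acc |= 100<<0 -> completed=2 acc=100 shift=7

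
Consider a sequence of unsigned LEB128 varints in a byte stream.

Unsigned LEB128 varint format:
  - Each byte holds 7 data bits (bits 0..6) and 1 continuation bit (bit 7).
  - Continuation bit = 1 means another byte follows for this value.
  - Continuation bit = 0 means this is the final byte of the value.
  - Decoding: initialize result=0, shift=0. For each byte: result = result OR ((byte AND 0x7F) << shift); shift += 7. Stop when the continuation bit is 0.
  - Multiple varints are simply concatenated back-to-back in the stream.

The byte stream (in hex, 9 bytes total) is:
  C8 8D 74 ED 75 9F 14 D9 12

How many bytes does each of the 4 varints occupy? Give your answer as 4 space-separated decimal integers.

  byte[0]=0xC8 cont=1 payload=0x48=72: acc |= 72<<0 -> acc=72 shift=7
  byte[1]=0x8D cont=1 payload=0x0D=13: acc |= 13<<7 -> acc=1736 shift=14
  byte[2]=0x74 cont=0 payload=0x74=116: acc |= 116<<14 -> acc=1902280 shift=21 [end]
Varint 1: bytes[0:3] = C8 8D 74 -> value 1902280 (3 byte(s))
  byte[3]=0xED cont=1 payload=0x6D=109: acc |= 109<<0 -> acc=109 shift=7
  byte[4]=0x75 cont=0 payload=0x75=117: acc |= 117<<7 -> acc=15085 shift=14 [end]
Varint 2: bytes[3:5] = ED 75 -> value 15085 (2 byte(s))
  byte[5]=0x9F cont=1 payload=0x1F=31: acc |= 31<<0 -> acc=31 shift=7
  byte[6]=0x14 cont=0 payload=0x14=20: acc |= 20<<7 -> acc=2591 shift=14 [end]
Varint 3: bytes[5:7] = 9F 14 -> value 2591 (2 byte(s))
  byte[7]=0xD9 cont=1 payload=0x59=89: acc |= 89<<0 -> acc=89 shift=7
  byte[8]=0x12 cont=0 payload=0x12=18: acc |= 18<<7 -> acc=2393 shift=14 [end]
Varint 4: bytes[7:9] = D9 12 -> value 2393 (2 byte(s))

Answer: 3 2 2 2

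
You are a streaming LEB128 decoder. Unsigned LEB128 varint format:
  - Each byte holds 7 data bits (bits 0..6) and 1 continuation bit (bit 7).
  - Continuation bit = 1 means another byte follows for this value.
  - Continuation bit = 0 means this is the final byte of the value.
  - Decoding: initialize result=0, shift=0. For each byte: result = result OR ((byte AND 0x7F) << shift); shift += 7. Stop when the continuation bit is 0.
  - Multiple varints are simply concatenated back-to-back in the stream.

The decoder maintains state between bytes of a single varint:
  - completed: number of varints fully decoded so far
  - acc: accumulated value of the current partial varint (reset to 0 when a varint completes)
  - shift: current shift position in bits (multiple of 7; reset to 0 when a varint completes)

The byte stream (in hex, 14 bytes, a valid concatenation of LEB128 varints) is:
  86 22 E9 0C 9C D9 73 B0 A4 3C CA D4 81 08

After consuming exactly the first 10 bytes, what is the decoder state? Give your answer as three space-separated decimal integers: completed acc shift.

Answer: 4 0 0

Derivation:
byte[0]=0x86 cont=1 payload=0x06: acc |= 6<<0 -> completed=0 acc=6 shift=7
byte[1]=0x22 cont=0 payload=0x22: varint #1 complete (value=4358); reset -> completed=1 acc=0 shift=0
byte[2]=0xE9 cont=1 payload=0x69: acc |= 105<<0 -> completed=1 acc=105 shift=7
byte[3]=0x0C cont=0 payload=0x0C: varint #2 complete (value=1641); reset -> completed=2 acc=0 shift=0
byte[4]=0x9C cont=1 payload=0x1C: acc |= 28<<0 -> completed=2 acc=28 shift=7
byte[5]=0xD9 cont=1 payload=0x59: acc |= 89<<7 -> completed=2 acc=11420 shift=14
byte[6]=0x73 cont=0 payload=0x73: varint #3 complete (value=1895580); reset -> completed=3 acc=0 shift=0
byte[7]=0xB0 cont=1 payload=0x30: acc |= 48<<0 -> completed=3 acc=48 shift=7
byte[8]=0xA4 cont=1 payload=0x24: acc |= 36<<7 -> completed=3 acc=4656 shift=14
byte[9]=0x3C cont=0 payload=0x3C: varint #4 complete (value=987696); reset -> completed=4 acc=0 shift=0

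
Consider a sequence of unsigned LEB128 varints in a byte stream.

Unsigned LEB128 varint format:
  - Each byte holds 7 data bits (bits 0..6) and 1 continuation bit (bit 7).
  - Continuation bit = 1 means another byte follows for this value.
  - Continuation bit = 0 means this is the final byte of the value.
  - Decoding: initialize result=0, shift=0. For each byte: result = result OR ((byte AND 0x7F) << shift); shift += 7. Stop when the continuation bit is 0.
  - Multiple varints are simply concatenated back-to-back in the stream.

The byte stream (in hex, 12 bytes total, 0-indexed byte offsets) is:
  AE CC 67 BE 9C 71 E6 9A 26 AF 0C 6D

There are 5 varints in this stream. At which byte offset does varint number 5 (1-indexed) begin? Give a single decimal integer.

Answer: 11

Derivation:
  byte[0]=0xAE cont=1 payload=0x2E=46: acc |= 46<<0 -> acc=46 shift=7
  byte[1]=0xCC cont=1 payload=0x4C=76: acc |= 76<<7 -> acc=9774 shift=14
  byte[2]=0x67 cont=0 payload=0x67=103: acc |= 103<<14 -> acc=1697326 shift=21 [end]
Varint 1: bytes[0:3] = AE CC 67 -> value 1697326 (3 byte(s))
  byte[3]=0xBE cont=1 payload=0x3E=62: acc |= 62<<0 -> acc=62 shift=7
  byte[4]=0x9C cont=1 payload=0x1C=28: acc |= 28<<7 -> acc=3646 shift=14
  byte[5]=0x71 cont=0 payload=0x71=113: acc |= 113<<14 -> acc=1855038 shift=21 [end]
Varint 2: bytes[3:6] = BE 9C 71 -> value 1855038 (3 byte(s))
  byte[6]=0xE6 cont=1 payload=0x66=102: acc |= 102<<0 -> acc=102 shift=7
  byte[7]=0x9A cont=1 payload=0x1A=26: acc |= 26<<7 -> acc=3430 shift=14
  byte[8]=0x26 cont=0 payload=0x26=38: acc |= 38<<14 -> acc=626022 shift=21 [end]
Varint 3: bytes[6:9] = E6 9A 26 -> value 626022 (3 byte(s))
  byte[9]=0xAF cont=1 payload=0x2F=47: acc |= 47<<0 -> acc=47 shift=7
  byte[10]=0x0C cont=0 payload=0x0C=12: acc |= 12<<7 -> acc=1583 shift=14 [end]
Varint 4: bytes[9:11] = AF 0C -> value 1583 (2 byte(s))
  byte[11]=0x6D cont=0 payload=0x6D=109: acc |= 109<<0 -> acc=109 shift=7 [end]
Varint 5: bytes[11:12] = 6D -> value 109 (1 byte(s))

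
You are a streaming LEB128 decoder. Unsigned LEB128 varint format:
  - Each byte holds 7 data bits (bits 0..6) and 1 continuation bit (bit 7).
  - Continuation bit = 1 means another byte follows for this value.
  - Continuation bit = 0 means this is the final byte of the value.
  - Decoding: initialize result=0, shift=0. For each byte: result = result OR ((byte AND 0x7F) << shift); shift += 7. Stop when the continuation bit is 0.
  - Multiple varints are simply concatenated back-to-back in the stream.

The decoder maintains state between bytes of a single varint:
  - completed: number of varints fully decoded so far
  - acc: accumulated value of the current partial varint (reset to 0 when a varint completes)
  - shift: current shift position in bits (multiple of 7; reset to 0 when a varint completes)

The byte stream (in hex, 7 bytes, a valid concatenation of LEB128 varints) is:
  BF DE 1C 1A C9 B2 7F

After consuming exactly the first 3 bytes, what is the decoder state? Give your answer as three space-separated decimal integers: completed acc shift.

Answer: 1 0 0

Derivation:
byte[0]=0xBF cont=1 payload=0x3F: acc |= 63<<0 -> completed=0 acc=63 shift=7
byte[1]=0xDE cont=1 payload=0x5E: acc |= 94<<7 -> completed=0 acc=12095 shift=14
byte[2]=0x1C cont=0 payload=0x1C: varint #1 complete (value=470847); reset -> completed=1 acc=0 shift=0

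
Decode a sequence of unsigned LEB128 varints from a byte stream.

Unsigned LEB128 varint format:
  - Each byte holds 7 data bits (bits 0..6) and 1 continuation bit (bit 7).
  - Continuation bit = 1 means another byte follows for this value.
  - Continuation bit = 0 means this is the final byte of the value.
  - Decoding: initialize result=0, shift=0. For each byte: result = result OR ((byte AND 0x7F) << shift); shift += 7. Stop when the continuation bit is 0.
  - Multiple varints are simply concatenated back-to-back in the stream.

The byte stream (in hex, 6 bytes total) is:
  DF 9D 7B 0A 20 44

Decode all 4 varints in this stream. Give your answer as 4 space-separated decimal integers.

Answer: 2019039 10 32 68

Derivation:
  byte[0]=0xDF cont=1 payload=0x5F=95: acc |= 95<<0 -> acc=95 shift=7
  byte[1]=0x9D cont=1 payload=0x1D=29: acc |= 29<<7 -> acc=3807 shift=14
  byte[2]=0x7B cont=0 payload=0x7B=123: acc |= 123<<14 -> acc=2019039 shift=21 [end]
Varint 1: bytes[0:3] = DF 9D 7B -> value 2019039 (3 byte(s))
  byte[3]=0x0A cont=0 payload=0x0A=10: acc |= 10<<0 -> acc=10 shift=7 [end]
Varint 2: bytes[3:4] = 0A -> value 10 (1 byte(s))
  byte[4]=0x20 cont=0 payload=0x20=32: acc |= 32<<0 -> acc=32 shift=7 [end]
Varint 3: bytes[4:5] = 20 -> value 32 (1 byte(s))
  byte[5]=0x44 cont=0 payload=0x44=68: acc |= 68<<0 -> acc=68 shift=7 [end]
Varint 4: bytes[5:6] = 44 -> value 68 (1 byte(s))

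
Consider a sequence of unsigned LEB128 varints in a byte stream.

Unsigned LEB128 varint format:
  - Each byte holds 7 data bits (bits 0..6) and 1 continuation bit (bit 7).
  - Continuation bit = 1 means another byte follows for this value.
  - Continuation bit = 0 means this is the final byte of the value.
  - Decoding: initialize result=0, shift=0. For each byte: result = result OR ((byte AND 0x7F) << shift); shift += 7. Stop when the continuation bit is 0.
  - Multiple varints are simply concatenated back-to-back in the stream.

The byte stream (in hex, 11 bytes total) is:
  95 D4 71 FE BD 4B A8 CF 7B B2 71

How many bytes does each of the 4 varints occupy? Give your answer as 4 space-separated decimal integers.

  byte[0]=0x95 cont=1 payload=0x15=21: acc |= 21<<0 -> acc=21 shift=7
  byte[1]=0xD4 cont=1 payload=0x54=84: acc |= 84<<7 -> acc=10773 shift=14
  byte[2]=0x71 cont=0 payload=0x71=113: acc |= 113<<14 -> acc=1862165 shift=21 [end]
Varint 1: bytes[0:3] = 95 D4 71 -> value 1862165 (3 byte(s))
  byte[3]=0xFE cont=1 payload=0x7E=126: acc |= 126<<0 -> acc=126 shift=7
  byte[4]=0xBD cont=1 payload=0x3D=61: acc |= 61<<7 -> acc=7934 shift=14
  byte[5]=0x4B cont=0 payload=0x4B=75: acc |= 75<<14 -> acc=1236734 shift=21 [end]
Varint 2: bytes[3:6] = FE BD 4B -> value 1236734 (3 byte(s))
  byte[6]=0xA8 cont=1 payload=0x28=40: acc |= 40<<0 -> acc=40 shift=7
  byte[7]=0xCF cont=1 payload=0x4F=79: acc |= 79<<7 -> acc=10152 shift=14
  byte[8]=0x7B cont=0 payload=0x7B=123: acc |= 123<<14 -> acc=2025384 shift=21 [end]
Varint 3: bytes[6:9] = A8 CF 7B -> value 2025384 (3 byte(s))
  byte[9]=0xB2 cont=1 payload=0x32=50: acc |= 50<<0 -> acc=50 shift=7
  byte[10]=0x71 cont=0 payload=0x71=113: acc |= 113<<7 -> acc=14514 shift=14 [end]
Varint 4: bytes[9:11] = B2 71 -> value 14514 (2 byte(s))

Answer: 3 3 3 2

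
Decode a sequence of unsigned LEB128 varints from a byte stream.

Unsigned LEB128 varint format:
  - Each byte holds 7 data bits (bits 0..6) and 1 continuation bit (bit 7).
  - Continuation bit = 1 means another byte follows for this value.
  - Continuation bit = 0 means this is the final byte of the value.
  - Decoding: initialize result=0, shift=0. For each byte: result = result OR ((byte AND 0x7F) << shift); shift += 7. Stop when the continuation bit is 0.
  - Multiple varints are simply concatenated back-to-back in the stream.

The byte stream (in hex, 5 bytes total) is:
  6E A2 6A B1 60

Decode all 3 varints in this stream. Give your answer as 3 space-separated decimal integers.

Answer: 110 13602 12337

Derivation:
  byte[0]=0x6E cont=0 payload=0x6E=110: acc |= 110<<0 -> acc=110 shift=7 [end]
Varint 1: bytes[0:1] = 6E -> value 110 (1 byte(s))
  byte[1]=0xA2 cont=1 payload=0x22=34: acc |= 34<<0 -> acc=34 shift=7
  byte[2]=0x6A cont=0 payload=0x6A=106: acc |= 106<<7 -> acc=13602 shift=14 [end]
Varint 2: bytes[1:3] = A2 6A -> value 13602 (2 byte(s))
  byte[3]=0xB1 cont=1 payload=0x31=49: acc |= 49<<0 -> acc=49 shift=7
  byte[4]=0x60 cont=0 payload=0x60=96: acc |= 96<<7 -> acc=12337 shift=14 [end]
Varint 3: bytes[3:5] = B1 60 -> value 12337 (2 byte(s))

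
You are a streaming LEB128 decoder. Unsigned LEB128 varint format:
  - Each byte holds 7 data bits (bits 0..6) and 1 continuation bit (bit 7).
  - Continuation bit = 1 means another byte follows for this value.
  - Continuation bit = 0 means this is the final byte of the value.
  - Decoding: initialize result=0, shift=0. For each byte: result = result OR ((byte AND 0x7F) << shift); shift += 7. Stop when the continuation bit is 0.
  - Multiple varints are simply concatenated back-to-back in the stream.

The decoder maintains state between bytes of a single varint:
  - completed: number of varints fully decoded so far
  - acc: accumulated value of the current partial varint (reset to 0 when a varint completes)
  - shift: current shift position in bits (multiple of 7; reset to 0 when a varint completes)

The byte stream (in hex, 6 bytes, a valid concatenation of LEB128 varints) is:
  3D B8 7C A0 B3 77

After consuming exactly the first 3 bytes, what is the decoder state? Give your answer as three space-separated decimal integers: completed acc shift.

Answer: 2 0 0

Derivation:
byte[0]=0x3D cont=0 payload=0x3D: varint #1 complete (value=61); reset -> completed=1 acc=0 shift=0
byte[1]=0xB8 cont=1 payload=0x38: acc |= 56<<0 -> completed=1 acc=56 shift=7
byte[2]=0x7C cont=0 payload=0x7C: varint #2 complete (value=15928); reset -> completed=2 acc=0 shift=0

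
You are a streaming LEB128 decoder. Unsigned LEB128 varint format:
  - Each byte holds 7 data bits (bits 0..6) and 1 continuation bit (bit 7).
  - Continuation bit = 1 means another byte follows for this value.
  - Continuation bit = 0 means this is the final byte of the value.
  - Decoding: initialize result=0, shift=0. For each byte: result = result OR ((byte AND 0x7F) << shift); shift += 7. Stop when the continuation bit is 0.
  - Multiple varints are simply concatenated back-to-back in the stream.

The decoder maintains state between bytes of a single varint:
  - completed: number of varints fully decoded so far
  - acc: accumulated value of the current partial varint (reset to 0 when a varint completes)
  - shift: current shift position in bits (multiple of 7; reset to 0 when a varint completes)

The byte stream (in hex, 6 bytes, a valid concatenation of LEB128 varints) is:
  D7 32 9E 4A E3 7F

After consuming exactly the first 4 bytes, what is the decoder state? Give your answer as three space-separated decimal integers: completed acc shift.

byte[0]=0xD7 cont=1 payload=0x57: acc |= 87<<0 -> completed=0 acc=87 shift=7
byte[1]=0x32 cont=0 payload=0x32: varint #1 complete (value=6487); reset -> completed=1 acc=0 shift=0
byte[2]=0x9E cont=1 payload=0x1E: acc |= 30<<0 -> completed=1 acc=30 shift=7
byte[3]=0x4A cont=0 payload=0x4A: varint #2 complete (value=9502); reset -> completed=2 acc=0 shift=0

Answer: 2 0 0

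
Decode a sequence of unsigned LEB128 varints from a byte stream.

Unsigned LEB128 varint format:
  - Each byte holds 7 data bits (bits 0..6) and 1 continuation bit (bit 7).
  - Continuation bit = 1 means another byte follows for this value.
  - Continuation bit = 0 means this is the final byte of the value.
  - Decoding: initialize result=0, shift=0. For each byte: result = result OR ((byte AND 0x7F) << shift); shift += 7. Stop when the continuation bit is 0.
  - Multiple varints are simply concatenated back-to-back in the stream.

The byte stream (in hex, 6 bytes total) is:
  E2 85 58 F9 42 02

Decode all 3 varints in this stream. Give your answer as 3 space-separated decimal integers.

Answer: 1442530 8569 2

Derivation:
  byte[0]=0xE2 cont=1 payload=0x62=98: acc |= 98<<0 -> acc=98 shift=7
  byte[1]=0x85 cont=1 payload=0x05=5: acc |= 5<<7 -> acc=738 shift=14
  byte[2]=0x58 cont=0 payload=0x58=88: acc |= 88<<14 -> acc=1442530 shift=21 [end]
Varint 1: bytes[0:3] = E2 85 58 -> value 1442530 (3 byte(s))
  byte[3]=0xF9 cont=1 payload=0x79=121: acc |= 121<<0 -> acc=121 shift=7
  byte[4]=0x42 cont=0 payload=0x42=66: acc |= 66<<7 -> acc=8569 shift=14 [end]
Varint 2: bytes[3:5] = F9 42 -> value 8569 (2 byte(s))
  byte[5]=0x02 cont=0 payload=0x02=2: acc |= 2<<0 -> acc=2 shift=7 [end]
Varint 3: bytes[5:6] = 02 -> value 2 (1 byte(s))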